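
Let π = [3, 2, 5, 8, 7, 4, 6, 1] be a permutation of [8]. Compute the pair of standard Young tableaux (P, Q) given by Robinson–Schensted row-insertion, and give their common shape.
P = [1, 4, 6] / [2, 5, 7] / [3] / [8];  Q = [1, 3, 4] / [2, 5, 7] / [6] / [8];  common shape = (3, 3, 1, 1)

Row-insert the values π_1, π_2, … into P one at a time, bumping the leftmost entry strictly greater than the inserted value down to the next row. The recording tableau Q records, in position (i, j), the step at which that cell was added to P.
  Insert 3 (step 1): P = [3];  Q = [1]
  Insert 2 (step 2): P = [2] / [3];  Q = [1] / [2]
  Insert 5 (step 3): P = [2, 5] / [3];  Q = [1, 3] / [2]
  Insert 8 (step 4): P = [2, 5, 8] / [3];  Q = [1, 3, 4] / [2]
  Insert 7 (step 5): P = [2, 5, 7] / [3, 8];  Q = [1, 3, 4] / [2, 5]
  Insert 4 (step 6): P = [2, 4, 7] / [3, 5] / [8];  Q = [1, 3, 4] / [2, 5] / [6]
  Insert 6 (step 7): P = [2, 4, 6] / [3, 5, 7] / [8];  Q = [1, 3, 4] / [2, 5, 7] / [6]
  Insert 1 (step 8): P = [1, 4, 6] / [2, 5, 7] / [3] / [8];  Q = [1, 3, 4] / [2, 5, 7] / [6] / [8]
Final shape: (3, 3, 1, 1).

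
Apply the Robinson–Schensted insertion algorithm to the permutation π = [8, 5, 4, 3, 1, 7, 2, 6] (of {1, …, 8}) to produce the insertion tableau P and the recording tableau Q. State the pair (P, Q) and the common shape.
P = [1, 2, 6] / [3, 7] / [4] / [5] / [8];  Q = [1, 6, 8] / [2, 7] / [3] / [4] / [5];  common shape = (3, 2, 1, 1, 1)

Row-insert the values π_1, π_2, … into P one at a time, bumping the leftmost entry strictly greater than the inserted value down to the next row. The recording tableau Q records, in position (i, j), the step at which that cell was added to P.
  Insert 8 (step 1): P = [8];  Q = [1]
  Insert 5 (step 2): P = [5] / [8];  Q = [1] / [2]
  Insert 4 (step 3): P = [4] / [5] / [8];  Q = [1] / [2] / [3]
  Insert 3 (step 4): P = [3] / [4] / [5] / [8];  Q = [1] / [2] / [3] / [4]
  Insert 1 (step 5): P = [1] / [3] / [4] / [5] / [8];  Q = [1] / [2] / [3] / [4] / [5]
  Insert 7 (step 6): P = [1, 7] / [3] / [4] / [5] / [8];  Q = [1, 6] / [2] / [3] / [4] / [5]
  Insert 2 (step 7): P = [1, 2] / [3, 7] / [4] / [5] / [8];  Q = [1, 6] / [2, 7] / [3] / [4] / [5]
  Insert 6 (step 8): P = [1, 2, 6] / [3, 7] / [4] / [5] / [8];  Q = [1, 6, 8] / [2, 7] / [3] / [4] / [5]
Final shape: (3, 2, 1, 1, 1).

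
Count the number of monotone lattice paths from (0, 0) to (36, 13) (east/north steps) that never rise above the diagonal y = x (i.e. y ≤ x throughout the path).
Number of paths = 170333048928

By the reflection principle (André's argument), the number of monotone paths to (36, 13) with n ≤ m that never go above y = x is C(49, 36) − C(49, 37) = 262596783764 − 92263734836 = 170333048928.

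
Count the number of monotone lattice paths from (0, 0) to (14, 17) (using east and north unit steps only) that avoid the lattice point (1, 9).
Number of paths = 263147625

Total paths from (0, 0) to (14, 17): C(31, 14) = 265182525. Paths through (1, 9): (paths (0, 0) → (1, 9)) × (paths (1, 9) → (14, 17)) = C(10, 1) · C(21, 13) = 10 · 203490 = 2034900. Avoidance count = 265182525 − 2034900 = 263147625.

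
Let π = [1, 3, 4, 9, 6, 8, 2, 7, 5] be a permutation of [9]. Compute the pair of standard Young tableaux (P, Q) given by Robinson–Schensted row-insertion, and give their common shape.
P = [1, 2, 4, 5, 7] / [3, 6] / [8] / [9];  Q = [1, 2, 3, 4, 6] / [5, 8] / [7] / [9];  common shape = (5, 2, 1, 1)

Row-insert the values π_1, π_2, … into P one at a time, bumping the leftmost entry strictly greater than the inserted value down to the next row. The recording tableau Q records, in position (i, j), the step at which that cell was added to P.
  Insert 1 (step 1): P = [1];  Q = [1]
  Insert 3 (step 2): P = [1, 3];  Q = [1, 2]
  Insert 4 (step 3): P = [1, 3, 4];  Q = [1, 2, 3]
  Insert 9 (step 4): P = [1, 3, 4, 9];  Q = [1, 2, 3, 4]
  Insert 6 (step 5): P = [1, 3, 4, 6] / [9];  Q = [1, 2, 3, 4] / [5]
  Insert 8 (step 6): P = [1, 3, 4, 6, 8] / [9];  Q = [1, 2, 3, 4, 6] / [5]
  Insert 2 (step 7): P = [1, 2, 4, 6, 8] / [3] / [9];  Q = [1, 2, 3, 4, 6] / [5] / [7]
  Insert 7 (step 8): P = [1, 2, 4, 6, 7] / [3, 8] / [9];  Q = [1, 2, 3, 4, 6] / [5, 8] / [7]
  Insert 5 (step 9): P = [1, 2, 4, 5, 7] / [3, 6] / [8] / [9];  Q = [1, 2, 3, 4, 6] / [5, 8] / [7] / [9]
Final shape: (5, 2, 1, 1).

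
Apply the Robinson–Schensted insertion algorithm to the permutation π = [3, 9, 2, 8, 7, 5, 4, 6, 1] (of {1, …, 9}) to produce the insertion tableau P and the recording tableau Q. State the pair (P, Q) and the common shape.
P = [1, 4, 6] / [2, 5] / [3] / [7] / [8] / [9];  Q = [1, 2, 8] / [3, 4] / [5] / [6] / [7] / [9];  common shape = (3, 2, 1, 1, 1, 1)

Row-insert the values π_1, π_2, … into P one at a time, bumping the leftmost entry strictly greater than the inserted value down to the next row. The recording tableau Q records, in position (i, j), the step at which that cell was added to P.
  Insert 3 (step 1): P = [3];  Q = [1]
  Insert 9 (step 2): P = [3, 9];  Q = [1, 2]
  Insert 2 (step 3): P = [2, 9] / [3];  Q = [1, 2] / [3]
  Insert 8 (step 4): P = [2, 8] / [3, 9];  Q = [1, 2] / [3, 4]
  Insert 7 (step 5): P = [2, 7] / [3, 8] / [9];  Q = [1, 2] / [3, 4] / [5]
  Insert 5 (step 6): P = [2, 5] / [3, 7] / [8] / [9];  Q = [1, 2] / [3, 4] / [5] / [6]
  Insert 4 (step 7): P = [2, 4] / [3, 5] / [7] / [8] / [9];  Q = [1, 2] / [3, 4] / [5] / [6] / [7]
  Insert 6 (step 8): P = [2, 4, 6] / [3, 5] / [7] / [8] / [9];  Q = [1, 2, 8] / [3, 4] / [5] / [6] / [7]
  Insert 1 (step 9): P = [1, 4, 6] / [2, 5] / [3] / [7] / [8] / [9];  Q = [1, 2, 8] / [3, 4] / [5] / [6] / [7] / [9]
Final shape: (3, 2, 1, 1, 1, 1).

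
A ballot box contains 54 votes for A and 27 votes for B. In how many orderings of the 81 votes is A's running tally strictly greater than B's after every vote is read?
Strict-lead orderings = 768759815833950334240

Total orderings of the 81 votes with 54 for A: C(81, 54) = 2306279447501851002720. By the Bertrand ballot formula (Cycle Lemma / reflection principle), the number of orderings in which A is strictly ahead of B throughout is (p − q)/(p + q) · C(p + q, p) = (54 − 27)/(54 + 27) · 2306279447501851002720 = 768759815833950334240.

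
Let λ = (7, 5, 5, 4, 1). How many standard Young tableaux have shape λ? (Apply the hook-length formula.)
# SYT of shape (7, 5, 5, 4, 1) = 838053216

Hook-length formula: f^λ = n! / Π hook(c), product over all cells c of the Young diagram. For λ = (7, 5, 5, 4, 1), n = 22 boxes. Hook lengths by row (left-to-right, top-to-bottom): [11, 9, 8, 7, 5, 2, 1]; [8, 6, 5, 4, 2]; [7, 5, 4, 3, 1]; [5, 3, 2, 1]; [1]. Product of hooks = 1341204480000. So f^λ = 22! / 1341204480000 = 1124000727777607680000 / 1341204480000 = 838053216.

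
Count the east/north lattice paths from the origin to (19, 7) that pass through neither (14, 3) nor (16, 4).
Number of paths = 516020

Inclusion–exclusion. Total paths: C(26, 19) = 657800. Through P₁: C(17, 14)·C(9, 5) = 85680. Through P₂: C(20, 16)·C(6, 3) = 96900. Since P₁ is strictly southwest of P₂, a monotone path through both must visit P₁ then P₂; paths through both = C(17, 14)·C(3, 2)·C(6, 3) = 40800. Avoid both = 657800 − 85680 − 96900 + 40800 = 516020.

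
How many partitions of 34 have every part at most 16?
p(34, parts ≤ 16) = 11098

Use the recurrence p(n, m) = p(n, m−1) + p(n−m, m): either the largest part is < m (count p(n, m−1)) or the largest part is exactly m (remove one copy of m, count p(n−m, m)). With p(0, ·) = 1 this gives p(34, parts ≤ 16) = 11098. (By conjugating Young diagrams, this also counts partitions of 34 into at most 16 parts.)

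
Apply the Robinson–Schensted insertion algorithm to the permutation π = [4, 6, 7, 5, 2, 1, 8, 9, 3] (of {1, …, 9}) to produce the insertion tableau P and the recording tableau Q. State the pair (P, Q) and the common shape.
P = [1, 3, 7, 8, 9] / [2, 5] / [4] / [6];  Q = [1, 2, 3, 7, 8] / [4, 9] / [5] / [6];  common shape = (5, 2, 1, 1)

Row-insert the values π_1, π_2, … into P one at a time, bumping the leftmost entry strictly greater than the inserted value down to the next row. The recording tableau Q records, in position (i, j), the step at which that cell was added to P.
  Insert 4 (step 1): P = [4];  Q = [1]
  Insert 6 (step 2): P = [4, 6];  Q = [1, 2]
  Insert 7 (step 3): P = [4, 6, 7];  Q = [1, 2, 3]
  Insert 5 (step 4): P = [4, 5, 7] / [6];  Q = [1, 2, 3] / [4]
  Insert 2 (step 5): P = [2, 5, 7] / [4] / [6];  Q = [1, 2, 3] / [4] / [5]
  Insert 1 (step 6): P = [1, 5, 7] / [2] / [4] / [6];  Q = [1, 2, 3] / [4] / [5] / [6]
  Insert 8 (step 7): P = [1, 5, 7, 8] / [2] / [4] / [6];  Q = [1, 2, 3, 7] / [4] / [5] / [6]
  Insert 9 (step 8): P = [1, 5, 7, 8, 9] / [2] / [4] / [6];  Q = [1, 2, 3, 7, 8] / [4] / [5] / [6]
  Insert 3 (step 9): P = [1, 3, 7, 8, 9] / [2, 5] / [4] / [6];  Q = [1, 2, 3, 7, 8] / [4, 9] / [5] / [6]
Final shape: (5, 2, 1, 1).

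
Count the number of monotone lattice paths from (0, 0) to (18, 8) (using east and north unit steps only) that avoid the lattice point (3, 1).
Number of paths = 880099

Total paths from (0, 0) to (18, 8): C(26, 18) = 1562275. Paths through (3, 1): (paths (0, 0) → (3, 1)) × (paths (3, 1) → (18, 8)) = C(4, 3) · C(22, 15) = 4 · 170544 = 682176. Avoidance count = 1562275 − 682176 = 880099.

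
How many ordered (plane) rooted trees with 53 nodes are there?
C_52 = 29869166945772625950142417512

These ordered rooted trees are counted by the Catalan number C_n = (1/(n + 1)) · C(2n, n). For n = 52: C_52 = (1/53) · C(104, 52) = 1583065848125949175357548128136/53 = 29869166945772625950142417512.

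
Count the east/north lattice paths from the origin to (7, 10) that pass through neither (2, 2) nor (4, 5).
Number of paths = 8030

Inclusion–exclusion. Total paths: C(17, 7) = 19448. Through P₁: C(4, 2)·C(13, 5) = 7722. Through P₂: C(9, 4)·C(8, 3) = 7056. Since P₁ is strictly southwest of P₂, a monotone path through both must visit P₁ then P₂; paths through both = C(4, 2)·C(5, 2)·C(8, 3) = 3360. Avoid both = 19448 − 7722 − 7056 + 3360 = 8030.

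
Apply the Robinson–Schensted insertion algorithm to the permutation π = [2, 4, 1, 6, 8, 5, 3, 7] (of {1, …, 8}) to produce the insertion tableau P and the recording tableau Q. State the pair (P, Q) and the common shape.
P = [1, 3, 5, 7] / [2, 4, 8] / [6];  Q = [1, 2, 4, 5] / [3, 6, 8] / [7];  common shape = (4, 3, 1)

Row-insert the values π_1, π_2, … into P one at a time, bumping the leftmost entry strictly greater than the inserted value down to the next row. The recording tableau Q records, in position (i, j), the step at which that cell was added to P.
  Insert 2 (step 1): P = [2];  Q = [1]
  Insert 4 (step 2): P = [2, 4];  Q = [1, 2]
  Insert 1 (step 3): P = [1, 4] / [2];  Q = [1, 2] / [3]
  Insert 6 (step 4): P = [1, 4, 6] / [2];  Q = [1, 2, 4] / [3]
  Insert 8 (step 5): P = [1, 4, 6, 8] / [2];  Q = [1, 2, 4, 5] / [3]
  Insert 5 (step 6): P = [1, 4, 5, 8] / [2, 6];  Q = [1, 2, 4, 5] / [3, 6]
  Insert 3 (step 7): P = [1, 3, 5, 8] / [2, 4] / [6];  Q = [1, 2, 4, 5] / [3, 6] / [7]
  Insert 7 (step 8): P = [1, 3, 5, 7] / [2, 4, 8] / [6];  Q = [1, 2, 4, 5] / [3, 6, 8] / [7]
Final shape: (4, 3, 1).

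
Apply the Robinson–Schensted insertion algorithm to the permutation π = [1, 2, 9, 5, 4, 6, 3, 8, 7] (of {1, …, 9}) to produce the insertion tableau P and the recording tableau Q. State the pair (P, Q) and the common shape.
P = [1, 2, 3, 6, 7] / [4, 8] / [5] / [9];  Q = [1, 2, 3, 6, 8] / [4, 9] / [5] / [7];  common shape = (5, 2, 1, 1)

Row-insert the values π_1, π_2, … into P one at a time, bumping the leftmost entry strictly greater than the inserted value down to the next row. The recording tableau Q records, in position (i, j), the step at which that cell was added to P.
  Insert 1 (step 1): P = [1];  Q = [1]
  Insert 2 (step 2): P = [1, 2];  Q = [1, 2]
  Insert 9 (step 3): P = [1, 2, 9];  Q = [1, 2, 3]
  Insert 5 (step 4): P = [1, 2, 5] / [9];  Q = [1, 2, 3] / [4]
  Insert 4 (step 5): P = [1, 2, 4] / [5] / [9];  Q = [1, 2, 3] / [4] / [5]
  Insert 6 (step 6): P = [1, 2, 4, 6] / [5] / [9];  Q = [1, 2, 3, 6] / [4] / [5]
  Insert 3 (step 7): P = [1, 2, 3, 6] / [4] / [5] / [9];  Q = [1, 2, 3, 6] / [4] / [5] / [7]
  Insert 8 (step 8): P = [1, 2, 3, 6, 8] / [4] / [5] / [9];  Q = [1, 2, 3, 6, 8] / [4] / [5] / [7]
  Insert 7 (step 9): P = [1, 2, 3, 6, 7] / [4, 8] / [5] / [9];  Q = [1, 2, 3, 6, 8] / [4, 9] / [5] / [7]
Final shape: (5, 2, 1, 1).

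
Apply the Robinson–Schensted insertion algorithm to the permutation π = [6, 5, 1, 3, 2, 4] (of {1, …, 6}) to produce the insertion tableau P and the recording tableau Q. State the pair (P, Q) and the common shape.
P = [1, 2, 4] / [3] / [5] / [6];  Q = [1, 4, 6] / [2] / [3] / [5];  common shape = (3, 1, 1, 1)

Row-insert the values π_1, π_2, … into P one at a time, bumping the leftmost entry strictly greater than the inserted value down to the next row. The recording tableau Q records, in position (i, j), the step at which that cell was added to P.
  Insert 6 (step 1): P = [6];  Q = [1]
  Insert 5 (step 2): P = [5] / [6];  Q = [1] / [2]
  Insert 1 (step 3): P = [1] / [5] / [6];  Q = [1] / [2] / [3]
  Insert 3 (step 4): P = [1, 3] / [5] / [6];  Q = [1, 4] / [2] / [3]
  Insert 2 (step 5): P = [1, 2] / [3] / [5] / [6];  Q = [1, 4] / [2] / [3] / [5]
  Insert 4 (step 6): P = [1, 2, 4] / [3] / [5] / [6];  Q = [1, 4, 6] / [2] / [3] / [5]
Final shape: (3, 1, 1, 1).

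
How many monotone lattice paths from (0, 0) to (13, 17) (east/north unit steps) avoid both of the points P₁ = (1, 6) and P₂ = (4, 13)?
Number of paths = 109194204

Inclusion–exclusion. Total paths: C(30, 13) = 119759850. Through P₁: C(7, 1)·C(23, 12) = 9464546. Through P₂: C(17, 4)·C(13, 9) = 1701700. Since P₁ is strictly southwest of P₂, a monotone path through both must visit P₁ then P₂; paths through both = C(7, 1)·C(10, 3)·C(13, 9) = 600600. Avoid both = 119759850 − 9464546 − 1701700 + 600600 = 109194204.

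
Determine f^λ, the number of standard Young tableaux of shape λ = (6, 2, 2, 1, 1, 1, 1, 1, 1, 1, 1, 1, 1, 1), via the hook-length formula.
# SYT of shape (6, 2, 2, 1, 1, 1, 1, 1, 1, 1, 1, 1, 1, 1) = 1101600

Hook-length formula: f^λ = n! / Π hook(c), product over all cells c of the Young diagram. For λ = (6, 2, 2, 1, 1, 1, 1, 1, 1, 1, 1, 1, 1, 1), n = 21 boxes. Hook lengths by row (left-to-right, top-to-bottom): [19, 7, 4, 3, 2, 1]; [14, 2]; [13, 1]; [11]; [10]; [9]; [8]; [7]; [6]; [5]; [4]; [3]; [2]; [1]. Product of hooks = 46378850918400. So f^λ = 21! / 46378850918400 = 51090942171709440000 / 46378850918400 = 1101600.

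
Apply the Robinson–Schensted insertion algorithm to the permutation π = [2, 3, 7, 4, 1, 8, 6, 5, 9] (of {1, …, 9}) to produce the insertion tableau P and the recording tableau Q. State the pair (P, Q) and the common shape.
P = [1, 3, 4, 5, 9] / [2, 6] / [7, 8];  Q = [1, 2, 3, 6, 9] / [4, 7] / [5, 8];  common shape = (5, 2, 2)

Row-insert the values π_1, π_2, … into P one at a time, bumping the leftmost entry strictly greater than the inserted value down to the next row. The recording tableau Q records, in position (i, j), the step at which that cell was added to P.
  Insert 2 (step 1): P = [2];  Q = [1]
  Insert 3 (step 2): P = [2, 3];  Q = [1, 2]
  Insert 7 (step 3): P = [2, 3, 7];  Q = [1, 2, 3]
  Insert 4 (step 4): P = [2, 3, 4] / [7];  Q = [1, 2, 3] / [4]
  Insert 1 (step 5): P = [1, 3, 4] / [2] / [7];  Q = [1, 2, 3] / [4] / [5]
  Insert 8 (step 6): P = [1, 3, 4, 8] / [2] / [7];  Q = [1, 2, 3, 6] / [4] / [5]
  Insert 6 (step 7): P = [1, 3, 4, 6] / [2, 8] / [7];  Q = [1, 2, 3, 6] / [4, 7] / [5]
  Insert 5 (step 8): P = [1, 3, 4, 5] / [2, 6] / [7, 8];  Q = [1, 2, 3, 6] / [4, 7] / [5, 8]
  Insert 9 (step 9): P = [1, 3, 4, 5, 9] / [2, 6] / [7, 8];  Q = [1, 2, 3, 6, 9] / [4, 7] / [5, 8]
Final shape: (5, 2, 2).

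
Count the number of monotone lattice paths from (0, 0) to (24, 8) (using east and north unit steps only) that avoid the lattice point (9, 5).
Number of paths = 8884668

Total paths from (0, 0) to (24, 8): C(32, 24) = 10518300. Paths through (9, 5): (paths (0, 0) → (9, 5)) × (paths (9, 5) → (24, 8)) = C(14, 9) · C(18, 15) = 2002 · 816 = 1633632. Avoidance count = 10518300 − 1633632 = 8884668.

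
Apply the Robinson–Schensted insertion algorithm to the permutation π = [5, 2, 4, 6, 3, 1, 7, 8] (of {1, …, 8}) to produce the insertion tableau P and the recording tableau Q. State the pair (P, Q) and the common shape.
P = [1, 3, 6, 7, 8] / [2] / [4] / [5];  Q = [1, 3, 4, 7, 8] / [2] / [5] / [6];  common shape = (5, 1, 1, 1)

Row-insert the values π_1, π_2, … into P one at a time, bumping the leftmost entry strictly greater than the inserted value down to the next row. The recording tableau Q records, in position (i, j), the step at which that cell was added to P.
  Insert 5 (step 1): P = [5];  Q = [1]
  Insert 2 (step 2): P = [2] / [5];  Q = [1] / [2]
  Insert 4 (step 3): P = [2, 4] / [5];  Q = [1, 3] / [2]
  Insert 6 (step 4): P = [2, 4, 6] / [5];  Q = [1, 3, 4] / [2]
  Insert 3 (step 5): P = [2, 3, 6] / [4] / [5];  Q = [1, 3, 4] / [2] / [5]
  Insert 1 (step 6): P = [1, 3, 6] / [2] / [4] / [5];  Q = [1, 3, 4] / [2] / [5] / [6]
  Insert 7 (step 7): P = [1, 3, 6, 7] / [2] / [4] / [5];  Q = [1, 3, 4, 7] / [2] / [5] / [6]
  Insert 8 (step 8): P = [1, 3, 6, 7, 8] / [2] / [4] / [5];  Q = [1, 3, 4, 7, 8] / [2] / [5] / [6]
Final shape: (5, 1, 1, 1).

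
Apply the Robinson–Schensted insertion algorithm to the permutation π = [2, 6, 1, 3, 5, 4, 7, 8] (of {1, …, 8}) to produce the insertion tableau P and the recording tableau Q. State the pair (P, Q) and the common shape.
P = [1, 3, 4, 7, 8] / [2, 5] / [6];  Q = [1, 2, 5, 7, 8] / [3, 4] / [6];  common shape = (5, 2, 1)

Row-insert the values π_1, π_2, … into P one at a time, bumping the leftmost entry strictly greater than the inserted value down to the next row. The recording tableau Q records, in position (i, j), the step at which that cell was added to P.
  Insert 2 (step 1): P = [2];  Q = [1]
  Insert 6 (step 2): P = [2, 6];  Q = [1, 2]
  Insert 1 (step 3): P = [1, 6] / [2];  Q = [1, 2] / [3]
  Insert 3 (step 4): P = [1, 3] / [2, 6];  Q = [1, 2] / [3, 4]
  Insert 5 (step 5): P = [1, 3, 5] / [2, 6];  Q = [1, 2, 5] / [3, 4]
  Insert 4 (step 6): P = [1, 3, 4] / [2, 5] / [6];  Q = [1, 2, 5] / [3, 4] / [6]
  Insert 7 (step 7): P = [1, 3, 4, 7] / [2, 5] / [6];  Q = [1, 2, 5, 7] / [3, 4] / [6]
  Insert 8 (step 8): P = [1, 3, 4, 7, 8] / [2, 5] / [6];  Q = [1, 2, 5, 7, 8] / [3, 4] / [6]
Final shape: (5, 2, 1).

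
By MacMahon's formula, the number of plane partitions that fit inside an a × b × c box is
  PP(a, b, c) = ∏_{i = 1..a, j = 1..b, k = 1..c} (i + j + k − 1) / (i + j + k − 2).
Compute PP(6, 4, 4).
PP(6, 4, 4) = 9343620

Evaluate the triple product over i = 1..6, j = 1..4, k = 1..4. The factors are (2/1) · (3/2) · (4/3) · (5/4) · (3/2) · (4/3) · (5/4) · (6/5) · … (96 factors total). The numerators and denominators telescope so the product is an integer; carrying out the multiplication exactly gives PP(6, 4, 4) = 9343620.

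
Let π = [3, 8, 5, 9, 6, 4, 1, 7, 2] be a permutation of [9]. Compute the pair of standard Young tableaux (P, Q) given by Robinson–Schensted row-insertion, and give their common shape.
P = [1, 2, 6, 7] / [3, 4] / [5, 9] / [8];  Q = [1, 2, 4, 8] / [3, 5] / [6, 9] / [7];  common shape = (4, 2, 2, 1)

Row-insert the values π_1, π_2, … into P one at a time, bumping the leftmost entry strictly greater than the inserted value down to the next row. The recording tableau Q records, in position (i, j), the step at which that cell was added to P.
  Insert 3 (step 1): P = [3];  Q = [1]
  Insert 8 (step 2): P = [3, 8];  Q = [1, 2]
  Insert 5 (step 3): P = [3, 5] / [8];  Q = [1, 2] / [3]
  Insert 9 (step 4): P = [3, 5, 9] / [8];  Q = [1, 2, 4] / [3]
  Insert 6 (step 5): P = [3, 5, 6] / [8, 9];  Q = [1, 2, 4] / [3, 5]
  Insert 4 (step 6): P = [3, 4, 6] / [5, 9] / [8];  Q = [1, 2, 4] / [3, 5] / [6]
  Insert 1 (step 7): P = [1, 4, 6] / [3, 9] / [5] / [8];  Q = [1, 2, 4] / [3, 5] / [6] / [7]
  Insert 7 (step 8): P = [1, 4, 6, 7] / [3, 9] / [5] / [8];  Q = [1, 2, 4, 8] / [3, 5] / [6] / [7]
  Insert 2 (step 9): P = [1, 2, 6, 7] / [3, 4] / [5, 9] / [8];  Q = [1, 2, 4, 8] / [3, 5] / [6, 9] / [7]
Final shape: (4, 2, 2, 1).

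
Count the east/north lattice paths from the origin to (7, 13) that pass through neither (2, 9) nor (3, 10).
Number of paths = 64430

Inclusion–exclusion. Total paths: C(20, 7) = 77520. Through P₁: C(11, 2)·C(9, 5) = 6930. Through P₂: C(13, 3)·C(7, 4) = 10010. Since P₁ is strictly southwest of P₂, a monotone path through both must visit P₁ then P₂; paths through both = C(11, 2)·C(2, 1)·C(7, 4) = 3850. Avoid both = 77520 − 6930 − 10010 + 3850 = 64430.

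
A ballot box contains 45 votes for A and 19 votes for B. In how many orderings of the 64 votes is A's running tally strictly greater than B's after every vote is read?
Strict-lead orderings = 3542450488534230

Total orderings of the 64 votes with 45 for A: C(64, 45) = 8719878125622720. By the Bertrand ballot formula (Cycle Lemma / reflection principle), the number of orderings in which A is strictly ahead of B throughout is (p − q)/(p + q) · C(p + q, p) = (45 − 19)/(45 + 19) · 8719878125622720 = 3542450488534230.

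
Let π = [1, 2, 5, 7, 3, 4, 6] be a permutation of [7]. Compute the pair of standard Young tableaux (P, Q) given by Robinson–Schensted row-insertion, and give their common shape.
P = [1, 2, 3, 4, 6] / [5, 7];  Q = [1, 2, 3, 4, 7] / [5, 6];  common shape = (5, 2)

Row-insert the values π_1, π_2, … into P one at a time, bumping the leftmost entry strictly greater than the inserted value down to the next row. The recording tableau Q records, in position (i, j), the step at which that cell was added to P.
  Insert 1 (step 1): P = [1];  Q = [1]
  Insert 2 (step 2): P = [1, 2];  Q = [1, 2]
  Insert 5 (step 3): P = [1, 2, 5];  Q = [1, 2, 3]
  Insert 7 (step 4): P = [1, 2, 5, 7];  Q = [1, 2, 3, 4]
  Insert 3 (step 5): P = [1, 2, 3, 7] / [5];  Q = [1, 2, 3, 4] / [5]
  Insert 4 (step 6): P = [1, 2, 3, 4] / [5, 7];  Q = [1, 2, 3, 4] / [5, 6]
  Insert 6 (step 7): P = [1, 2, 3, 4, 6] / [5, 7];  Q = [1, 2, 3, 4, 7] / [5, 6]
Final shape: (5, 2).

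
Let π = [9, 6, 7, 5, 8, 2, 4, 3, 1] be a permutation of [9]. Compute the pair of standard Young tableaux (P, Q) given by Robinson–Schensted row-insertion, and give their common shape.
P = [1, 3, 8] / [2, 7] / [4] / [5] / [6] / [9];  Q = [1, 3, 5] / [2, 7] / [4] / [6] / [8] / [9];  common shape = (3, 2, 1, 1, 1, 1)

Row-insert the values π_1, π_2, … into P one at a time, bumping the leftmost entry strictly greater than the inserted value down to the next row. The recording tableau Q records, in position (i, j), the step at which that cell was added to P.
  Insert 9 (step 1): P = [9];  Q = [1]
  Insert 6 (step 2): P = [6] / [9];  Q = [1] / [2]
  Insert 7 (step 3): P = [6, 7] / [9];  Q = [1, 3] / [2]
  Insert 5 (step 4): P = [5, 7] / [6] / [9];  Q = [1, 3] / [2] / [4]
  Insert 8 (step 5): P = [5, 7, 8] / [6] / [9];  Q = [1, 3, 5] / [2] / [4]
  Insert 2 (step 6): P = [2, 7, 8] / [5] / [6] / [9];  Q = [1, 3, 5] / [2] / [4] / [6]
  Insert 4 (step 7): P = [2, 4, 8] / [5, 7] / [6] / [9];  Q = [1, 3, 5] / [2, 7] / [4] / [6]
  Insert 3 (step 8): P = [2, 3, 8] / [4, 7] / [5] / [6] / [9];  Q = [1, 3, 5] / [2, 7] / [4] / [6] / [8]
  Insert 1 (step 9): P = [1, 3, 8] / [2, 7] / [4] / [5] / [6] / [9];  Q = [1, 3, 5] / [2, 7] / [4] / [6] / [8] / [9]
Final shape: (3, 2, 1, 1, 1, 1).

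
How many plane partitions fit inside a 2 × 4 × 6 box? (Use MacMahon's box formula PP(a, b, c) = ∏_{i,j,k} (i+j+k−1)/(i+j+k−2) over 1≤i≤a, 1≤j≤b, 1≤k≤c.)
PP(2, 4, 6) = 13860

Evaluate the triple product over i = 1..2, j = 1..4, k = 1..6. The factors are (2/1) · (3/2) · (4/3) · (5/4) · (6/5) · (7/6) · (3/2) · (4/3) · … (48 factors total). The numerators and denominators telescope so the product is an integer; carrying out the multiplication exactly gives PP(2, 4, 6) = 13860.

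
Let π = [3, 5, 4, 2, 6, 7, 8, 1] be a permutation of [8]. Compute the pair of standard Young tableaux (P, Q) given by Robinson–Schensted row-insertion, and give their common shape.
P = [1, 4, 6, 7, 8] / [2] / [3] / [5];  Q = [1, 2, 5, 6, 7] / [3] / [4] / [8];  common shape = (5, 1, 1, 1)

Row-insert the values π_1, π_2, … into P one at a time, bumping the leftmost entry strictly greater than the inserted value down to the next row. The recording tableau Q records, in position (i, j), the step at which that cell was added to P.
  Insert 3 (step 1): P = [3];  Q = [1]
  Insert 5 (step 2): P = [3, 5];  Q = [1, 2]
  Insert 4 (step 3): P = [3, 4] / [5];  Q = [1, 2] / [3]
  Insert 2 (step 4): P = [2, 4] / [3] / [5];  Q = [1, 2] / [3] / [4]
  Insert 6 (step 5): P = [2, 4, 6] / [3] / [5];  Q = [1, 2, 5] / [3] / [4]
  Insert 7 (step 6): P = [2, 4, 6, 7] / [3] / [5];  Q = [1, 2, 5, 6] / [3] / [4]
  Insert 8 (step 7): P = [2, 4, 6, 7, 8] / [3] / [5];  Q = [1, 2, 5, 6, 7] / [3] / [4]
  Insert 1 (step 8): P = [1, 4, 6, 7, 8] / [2] / [3] / [5];  Q = [1, 2, 5, 6, 7] / [3] / [4] / [8]
Final shape: (5, 1, 1, 1).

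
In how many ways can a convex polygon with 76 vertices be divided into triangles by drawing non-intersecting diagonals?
C_74 = 311496878311103321137536291518809134027240

These polygon triangulations are counted by the Catalan number C_n = (1/(n + 1)) · C(2n, n). For n = 74: C_74 = (1/75) · C(148, 74) = 23362265873332749085315221863910685052043000/75 = 311496878311103321137536291518809134027240.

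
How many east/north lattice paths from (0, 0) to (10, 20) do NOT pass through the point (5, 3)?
Number of paths = 28570311

Total paths from (0, 0) to (10, 20): C(30, 10) = 30045015. Paths through (5, 3): (paths (0, 0) → (5, 3)) × (paths (5, 3) → (10, 20)) = C(8, 5) · C(22, 5) = 56 · 26334 = 1474704. Avoidance count = 30045015 − 1474704 = 28570311.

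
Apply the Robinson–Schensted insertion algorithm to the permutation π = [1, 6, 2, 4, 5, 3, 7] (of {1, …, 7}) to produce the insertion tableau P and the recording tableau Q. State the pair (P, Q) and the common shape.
P = [1, 2, 3, 5, 7] / [4] / [6];  Q = [1, 2, 4, 5, 7] / [3] / [6];  common shape = (5, 1, 1)

Row-insert the values π_1, π_2, … into P one at a time, bumping the leftmost entry strictly greater than the inserted value down to the next row. The recording tableau Q records, in position (i, j), the step at which that cell was added to P.
  Insert 1 (step 1): P = [1];  Q = [1]
  Insert 6 (step 2): P = [1, 6];  Q = [1, 2]
  Insert 2 (step 3): P = [1, 2] / [6];  Q = [1, 2] / [3]
  Insert 4 (step 4): P = [1, 2, 4] / [6];  Q = [1, 2, 4] / [3]
  Insert 5 (step 5): P = [1, 2, 4, 5] / [6];  Q = [1, 2, 4, 5] / [3]
  Insert 3 (step 6): P = [1, 2, 3, 5] / [4] / [6];  Q = [1, 2, 4, 5] / [3] / [6]
  Insert 7 (step 7): P = [1, 2, 3, 5, 7] / [4] / [6];  Q = [1, 2, 4, 5, 7] / [3] / [6]
Final shape: (5, 1, 1).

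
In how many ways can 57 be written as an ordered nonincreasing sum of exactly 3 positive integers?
p(57, 3 parts) = 271

Partitions of n into exactly k parts are in bijection with partitions of n − k into at most k parts (subtract 1 from each part). So p(57, exactly 3) = p(54, parts ≤ 3). Computing via the recurrence p(m, j) = p(m, j−1) + p(m−j, j) gives 271.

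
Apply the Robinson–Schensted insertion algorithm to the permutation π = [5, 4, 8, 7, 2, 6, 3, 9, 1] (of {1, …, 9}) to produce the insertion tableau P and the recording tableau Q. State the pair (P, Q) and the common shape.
P = [1, 3, 9] / [2, 6] / [4, 7] / [5] / [8];  Q = [1, 3, 8] / [2, 4] / [5, 6] / [7] / [9];  common shape = (3, 2, 2, 1, 1)

Row-insert the values π_1, π_2, … into P one at a time, bumping the leftmost entry strictly greater than the inserted value down to the next row. The recording tableau Q records, in position (i, j), the step at which that cell was added to P.
  Insert 5 (step 1): P = [5];  Q = [1]
  Insert 4 (step 2): P = [4] / [5];  Q = [1] / [2]
  Insert 8 (step 3): P = [4, 8] / [5];  Q = [1, 3] / [2]
  Insert 7 (step 4): P = [4, 7] / [5, 8];  Q = [1, 3] / [2, 4]
  Insert 2 (step 5): P = [2, 7] / [4, 8] / [5];  Q = [1, 3] / [2, 4] / [5]
  Insert 6 (step 6): P = [2, 6] / [4, 7] / [5, 8];  Q = [1, 3] / [2, 4] / [5, 6]
  Insert 3 (step 7): P = [2, 3] / [4, 6] / [5, 7] / [8];  Q = [1, 3] / [2, 4] / [5, 6] / [7]
  Insert 9 (step 8): P = [2, 3, 9] / [4, 6] / [5, 7] / [8];  Q = [1, 3, 8] / [2, 4] / [5, 6] / [7]
  Insert 1 (step 9): P = [1, 3, 9] / [2, 6] / [4, 7] / [5] / [8];  Q = [1, 3, 8] / [2, 4] / [5, 6] / [7] / [9]
Final shape: (3, 2, 2, 1, 1).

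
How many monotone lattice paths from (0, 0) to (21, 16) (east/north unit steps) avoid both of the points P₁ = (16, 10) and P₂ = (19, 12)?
Number of paths = 9101705475

Inclusion–exclusion. Total paths: C(37, 21) = 12875774670. Through P₁: C(26, 16)·C(11, 5) = 2454021570. Through P₂: C(31, 19)·C(6, 2) = 2116807875. Since P₁ is strictly southwest of P₂, a monotone path through both must visit P₁ then P₂; paths through both = C(26, 16)·C(5, 3)·C(6, 2) = 796760250. Avoid both = 12875774670 − 2454021570 − 2116807875 + 796760250 = 9101705475.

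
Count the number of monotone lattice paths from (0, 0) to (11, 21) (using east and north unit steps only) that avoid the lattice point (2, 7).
Number of paths = 99605640

Total paths from (0, 0) to (11, 21): C(32, 11) = 129024480. Paths through (2, 7): (paths (0, 0) → (2, 7)) × (paths (2, 7) → (11, 21)) = C(9, 2) · C(23, 9) = 36 · 817190 = 29418840. Avoidance count = 129024480 − 29418840 = 99605640.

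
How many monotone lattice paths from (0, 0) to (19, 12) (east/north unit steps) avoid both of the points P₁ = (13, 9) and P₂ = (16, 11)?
Number of paths = 67082465

Inclusion–exclusion. Total paths: C(31, 19) = 141120525. Through P₁: C(22, 13)·C(9, 6) = 41783280. Through P₂: C(27, 16)·C(4, 3) = 52151580. Since P₁ is strictly southwest of P₂, a monotone path through both must visit P₁ then P₂; paths through both = C(22, 13)·C(5, 3)·C(4, 3) = 19896800. Avoid both = 141120525 − 41783280 − 52151580 + 19896800 = 67082465.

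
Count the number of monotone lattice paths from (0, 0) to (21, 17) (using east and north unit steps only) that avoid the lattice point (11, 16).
Number of paths = 28637726535

Total paths from (0, 0) to (21, 17): C(38, 21) = 28781143380. Paths through (11, 16): (paths (0, 0) → (11, 16)) × (paths (11, 16) → (21, 17)) = C(27, 11) · C(11, 10) = 13037895 · 11 = 143416845. Avoidance count = 28781143380 − 143416845 = 28637726535.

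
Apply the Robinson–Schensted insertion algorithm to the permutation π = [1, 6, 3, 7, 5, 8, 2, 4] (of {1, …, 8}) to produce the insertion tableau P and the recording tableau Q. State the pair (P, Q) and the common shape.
P = [1, 2, 4, 8] / [3, 5] / [6, 7];  Q = [1, 2, 4, 6] / [3, 5] / [7, 8];  common shape = (4, 2, 2)

Row-insert the values π_1, π_2, … into P one at a time, bumping the leftmost entry strictly greater than the inserted value down to the next row. The recording tableau Q records, in position (i, j), the step at which that cell was added to P.
  Insert 1 (step 1): P = [1];  Q = [1]
  Insert 6 (step 2): P = [1, 6];  Q = [1, 2]
  Insert 3 (step 3): P = [1, 3] / [6];  Q = [1, 2] / [3]
  Insert 7 (step 4): P = [1, 3, 7] / [6];  Q = [1, 2, 4] / [3]
  Insert 5 (step 5): P = [1, 3, 5] / [6, 7];  Q = [1, 2, 4] / [3, 5]
  Insert 8 (step 6): P = [1, 3, 5, 8] / [6, 7];  Q = [1, 2, 4, 6] / [3, 5]
  Insert 2 (step 7): P = [1, 2, 5, 8] / [3, 7] / [6];  Q = [1, 2, 4, 6] / [3, 5] / [7]
  Insert 4 (step 8): P = [1, 2, 4, 8] / [3, 5] / [6, 7];  Q = [1, 2, 4, 6] / [3, 5] / [7, 8]
Final shape: (4, 2, 2).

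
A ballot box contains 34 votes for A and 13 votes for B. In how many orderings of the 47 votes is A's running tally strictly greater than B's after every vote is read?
Strict-lead orderings = 62855613135

Total orderings of the 47 votes with 34 for A: C(47, 34) = 140676848445. By the Bertrand ballot formula (Cycle Lemma / reflection principle), the number of orderings in which A is strictly ahead of B throughout is (p − q)/(p + q) · C(p + q, p) = (34 − 13)/(34 + 13) · 140676848445 = 62855613135.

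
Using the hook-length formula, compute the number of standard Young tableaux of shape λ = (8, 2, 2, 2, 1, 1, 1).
# SYT of shape (8, 2, 2, 2, 1, 1, 1) = 466752

Hook-length formula: f^λ = n! / Π hook(c), product over all cells c of the Young diagram. For λ = (8, 2, 2, 2, 1, 1, 1), n = 17 boxes. Hook lengths by row (left-to-right, top-to-bottom): [14, 10, 6, 5, 4, 3, 2, 1]; [7, 3]; [6, 2]; [5, 1]; [3]; [2]; [1]. Product of hooks = 762048000. So f^λ = 17! / 762048000 = 355687428096000 / 762048000 = 466752.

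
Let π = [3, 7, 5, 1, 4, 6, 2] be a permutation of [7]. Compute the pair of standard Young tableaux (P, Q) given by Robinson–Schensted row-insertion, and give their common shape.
P = [1, 2, 6] / [3, 4] / [5] / [7];  Q = [1, 2, 6] / [3, 5] / [4] / [7];  common shape = (3, 2, 1, 1)

Row-insert the values π_1, π_2, … into P one at a time, bumping the leftmost entry strictly greater than the inserted value down to the next row. The recording tableau Q records, in position (i, j), the step at which that cell was added to P.
  Insert 3 (step 1): P = [3];  Q = [1]
  Insert 7 (step 2): P = [3, 7];  Q = [1, 2]
  Insert 5 (step 3): P = [3, 5] / [7];  Q = [1, 2] / [3]
  Insert 1 (step 4): P = [1, 5] / [3] / [7];  Q = [1, 2] / [3] / [4]
  Insert 4 (step 5): P = [1, 4] / [3, 5] / [7];  Q = [1, 2] / [3, 5] / [4]
  Insert 6 (step 6): P = [1, 4, 6] / [3, 5] / [7];  Q = [1, 2, 6] / [3, 5] / [4]
  Insert 2 (step 7): P = [1, 2, 6] / [3, 4] / [5] / [7];  Q = [1, 2, 6] / [3, 5] / [4] / [7]
Final shape: (3, 2, 1, 1).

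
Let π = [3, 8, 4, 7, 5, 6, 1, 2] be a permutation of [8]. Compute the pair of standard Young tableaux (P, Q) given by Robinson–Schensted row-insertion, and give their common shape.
P = [1, 2, 5, 6] / [3, 4] / [7] / [8];  Q = [1, 2, 4, 6] / [3, 8] / [5] / [7];  common shape = (4, 2, 1, 1)

Row-insert the values π_1, π_2, … into P one at a time, bumping the leftmost entry strictly greater than the inserted value down to the next row. The recording tableau Q records, in position (i, j), the step at which that cell was added to P.
  Insert 3 (step 1): P = [3];  Q = [1]
  Insert 8 (step 2): P = [3, 8];  Q = [1, 2]
  Insert 4 (step 3): P = [3, 4] / [8];  Q = [1, 2] / [3]
  Insert 7 (step 4): P = [3, 4, 7] / [8];  Q = [1, 2, 4] / [3]
  Insert 5 (step 5): P = [3, 4, 5] / [7] / [8];  Q = [1, 2, 4] / [3] / [5]
  Insert 6 (step 6): P = [3, 4, 5, 6] / [7] / [8];  Q = [1, 2, 4, 6] / [3] / [5]
  Insert 1 (step 7): P = [1, 4, 5, 6] / [3] / [7] / [8];  Q = [1, 2, 4, 6] / [3] / [5] / [7]
  Insert 2 (step 8): P = [1, 2, 5, 6] / [3, 4] / [7] / [8];  Q = [1, 2, 4, 6] / [3, 8] / [5] / [7]
Final shape: (4, 2, 1, 1).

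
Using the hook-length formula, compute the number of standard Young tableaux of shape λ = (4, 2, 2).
# SYT of shape (4, 2, 2) = 56

Hook-length formula: f^λ = n! / Π hook(c), product over all cells c of the Young diagram. For λ = (4, 2, 2), n = 8 boxes. Hook lengths by row (left-to-right, top-to-bottom): [6, 5, 2, 1]; [3, 2]; [2, 1]. Product of hooks = 720. So f^λ = 8! / 720 = 40320 / 720 = 56.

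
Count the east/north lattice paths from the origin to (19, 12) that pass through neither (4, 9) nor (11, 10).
Number of paths = 124922265

Inclusion–exclusion. Total paths: C(31, 19) = 141120525. Through P₁: C(13, 4)·C(18, 15) = 583440. Through P₂: C(21, 11)·C(10, 8) = 15872220. Since P₁ is strictly southwest of P₂, a monotone path through both must visit P₁ then P₂; paths through both = C(13, 4)·C(8, 7)·C(10, 8) = 257400. Avoid both = 141120525 − 583440 − 15872220 + 257400 = 124922265.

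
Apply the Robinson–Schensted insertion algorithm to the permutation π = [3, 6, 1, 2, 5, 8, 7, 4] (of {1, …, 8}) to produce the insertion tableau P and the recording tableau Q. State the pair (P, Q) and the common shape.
P = [1, 2, 4, 7] / [3, 5, 8] / [6];  Q = [1, 2, 5, 6] / [3, 4, 7] / [8];  common shape = (4, 3, 1)

Row-insert the values π_1, π_2, … into P one at a time, bumping the leftmost entry strictly greater than the inserted value down to the next row. The recording tableau Q records, in position (i, j), the step at which that cell was added to P.
  Insert 3 (step 1): P = [3];  Q = [1]
  Insert 6 (step 2): P = [3, 6];  Q = [1, 2]
  Insert 1 (step 3): P = [1, 6] / [3];  Q = [1, 2] / [3]
  Insert 2 (step 4): P = [1, 2] / [3, 6];  Q = [1, 2] / [3, 4]
  Insert 5 (step 5): P = [1, 2, 5] / [3, 6];  Q = [1, 2, 5] / [3, 4]
  Insert 8 (step 6): P = [1, 2, 5, 8] / [3, 6];  Q = [1, 2, 5, 6] / [3, 4]
  Insert 7 (step 7): P = [1, 2, 5, 7] / [3, 6, 8];  Q = [1, 2, 5, 6] / [3, 4, 7]
  Insert 4 (step 8): P = [1, 2, 4, 7] / [3, 5, 8] / [6];  Q = [1, 2, 5, 6] / [3, 4, 7] / [8]
Final shape: (4, 3, 1).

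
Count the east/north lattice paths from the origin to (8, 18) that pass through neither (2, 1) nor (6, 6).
Number of paths = 1209748

Inclusion–exclusion. Total paths: C(26, 8) = 1562275. Through P₁: C(3, 2)·C(23, 6) = 302841. Through P₂: C(12, 6)·C(14, 2) = 84084. Since P₁ is strictly southwest of P₂, a monotone path through both must visit P₁ then P₂; paths through both = C(3, 2)·C(9, 4)·C(14, 2) = 34398. Avoid both = 1562275 − 302841 − 84084 + 34398 = 1209748.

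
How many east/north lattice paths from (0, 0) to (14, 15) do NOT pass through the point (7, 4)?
Number of paths = 67056840

Total paths from (0, 0) to (14, 15): C(29, 14) = 77558760. Paths through (7, 4): (paths (0, 0) → (7, 4)) × (paths (7, 4) → (14, 15)) = C(11, 7) · C(18, 7) = 330 · 31824 = 10501920. Avoidance count = 77558760 − 10501920 = 67056840.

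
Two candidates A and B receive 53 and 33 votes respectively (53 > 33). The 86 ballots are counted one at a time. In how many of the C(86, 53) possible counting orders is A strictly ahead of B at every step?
Strict-lead orderings = 151782934429273212815400

Total orderings of the 86 votes with 53 for A: C(86, 53) = 652666618045874815106220. By the Bertrand ballot formula (Cycle Lemma / reflection principle), the number of orderings in which A is strictly ahead of B throughout is (p − q)/(p + q) · C(p + q, p) = (53 − 33)/(53 + 33) · 652666618045874815106220 = 151782934429273212815400.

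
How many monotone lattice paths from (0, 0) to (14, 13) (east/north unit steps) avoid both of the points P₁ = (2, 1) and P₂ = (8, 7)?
Number of paths = 8561220

Inclusion–exclusion. Total paths: C(27, 14) = 20058300. Through P₁: C(3, 2)·C(24, 12) = 8112468. Through P₂: C(15, 8)·C(12, 6) = 5945940. Since P₁ is strictly southwest of P₂, a monotone path through both must visit P₁ then P₂; paths through both = C(3, 2)·C(12, 6)·C(12, 6) = 2561328. Avoid both = 20058300 − 8112468 − 5945940 + 2561328 = 8561220.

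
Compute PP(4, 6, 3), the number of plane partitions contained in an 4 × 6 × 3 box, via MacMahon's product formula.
PP(4, 6, 3) = 457380

Evaluate the triple product over i = 1..4, j = 1..6, k = 1..3. The factors are (2/1) · (3/2) · (4/3) · (3/2) · (4/3) · (5/4) · (4/3) · (5/4) · … (72 factors total). The numerators and denominators telescope so the product is an integer; carrying out the multiplication exactly gives PP(4, 6, 3) = 457380.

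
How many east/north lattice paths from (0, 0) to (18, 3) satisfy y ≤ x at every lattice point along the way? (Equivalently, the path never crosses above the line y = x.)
Number of paths = 1120

By the reflection principle (André's argument), the number of monotone paths to (18, 3) with n ≤ m that never go above y = x is C(21, 18) − C(21, 19) = 1330 − 210 = 1120.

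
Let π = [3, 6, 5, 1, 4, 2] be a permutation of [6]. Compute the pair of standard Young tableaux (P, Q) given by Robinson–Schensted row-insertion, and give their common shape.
P = [1, 2] / [3, 4] / [5] / [6];  Q = [1, 2] / [3, 5] / [4] / [6];  common shape = (2, 2, 1, 1)

Row-insert the values π_1, π_2, … into P one at a time, bumping the leftmost entry strictly greater than the inserted value down to the next row. The recording tableau Q records, in position (i, j), the step at which that cell was added to P.
  Insert 3 (step 1): P = [3];  Q = [1]
  Insert 6 (step 2): P = [3, 6];  Q = [1, 2]
  Insert 5 (step 3): P = [3, 5] / [6];  Q = [1, 2] / [3]
  Insert 1 (step 4): P = [1, 5] / [3] / [6];  Q = [1, 2] / [3] / [4]
  Insert 4 (step 5): P = [1, 4] / [3, 5] / [6];  Q = [1, 2] / [3, 5] / [4]
  Insert 2 (step 6): P = [1, 2] / [3, 4] / [5] / [6];  Q = [1, 2] / [3, 5] / [4] / [6]
Final shape: (2, 2, 1, 1).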